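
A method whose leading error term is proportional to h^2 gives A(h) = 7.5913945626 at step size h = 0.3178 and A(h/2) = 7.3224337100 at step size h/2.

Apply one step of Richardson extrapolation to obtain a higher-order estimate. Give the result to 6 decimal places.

7.232780

Leading term ∝ h^2; use weight 4 = 2^2.
Top: 4(7.3224337100) − (7.5913945626) = 21.6983402774
(4·7.3224337100 − 7.5913945626)/(4 − 1) = 7.2327800925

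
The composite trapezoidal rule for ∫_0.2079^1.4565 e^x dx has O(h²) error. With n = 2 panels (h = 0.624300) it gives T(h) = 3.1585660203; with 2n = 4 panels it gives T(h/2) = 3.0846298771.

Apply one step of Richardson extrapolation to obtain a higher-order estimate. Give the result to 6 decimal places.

With r = 2 the leading error scales as h^2, so the weight is 2^2 = 4.
Weighted: 12.3385195084 − 3.1585660203 = 9.1799534881
Denominator 4 − 1 = 3.
(4×3.0846298771 − 3.1585660203)/(4 − 1) = 3.0599844960
Gap between inputs: 7.394e-02; correction applied: −0.0246453811.

3.059984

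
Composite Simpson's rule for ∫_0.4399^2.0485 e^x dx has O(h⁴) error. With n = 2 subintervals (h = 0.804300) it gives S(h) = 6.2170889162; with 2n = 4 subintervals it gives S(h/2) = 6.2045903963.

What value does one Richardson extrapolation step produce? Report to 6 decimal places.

Order 4 gives 2^r = 16 and 2^r − 1 = 15.
Top: 16(6.2045903963) − (6.2170889162) = 93.0563574246
93.0563574246 ÷ 15 = 6.2037571616
Shift from A(h/2): −0.0008332347.

6.203757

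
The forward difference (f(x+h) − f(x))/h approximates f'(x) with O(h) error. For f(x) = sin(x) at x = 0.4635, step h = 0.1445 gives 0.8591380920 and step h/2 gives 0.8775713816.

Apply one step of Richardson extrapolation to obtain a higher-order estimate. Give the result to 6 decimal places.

Leading term ∝ h^1; use weight 2 = 2^1.
2^1*A(h/2) = 1.7551427632; minus A(h) gives 0.8960046712.
Divide by 2^1 − 1 = 1.
0.8960046712 ÷ 1 = 0.8960046712
Correction |R − A(h/2)| = 1.843e-02; gap |A(h/2) − A(h)| = 1.843e-02.

0.896005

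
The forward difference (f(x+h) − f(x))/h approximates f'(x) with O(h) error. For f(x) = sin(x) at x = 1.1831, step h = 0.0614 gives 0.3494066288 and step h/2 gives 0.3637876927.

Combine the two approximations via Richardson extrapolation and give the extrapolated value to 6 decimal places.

0.378169

Method order is 1; weight 2^1 = 2.
2×0.3637876927 = 0.7275753854; 0.7275753854 − 0.3494066288 = 0.3781687566
Extrapolated: 0.3781687566 / 1 = 0.3781687566
Gap between inputs: 1.438e-02; correction applied: +0.0143810639.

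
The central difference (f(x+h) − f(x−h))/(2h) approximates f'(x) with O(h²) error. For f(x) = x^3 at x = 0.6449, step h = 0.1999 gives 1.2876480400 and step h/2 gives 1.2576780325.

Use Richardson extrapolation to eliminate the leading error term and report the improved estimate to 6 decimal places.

Leading term ∝ h^2; use weight 4 = 2^2.
A(h/2) − A(h) = 1.2576780325 − 1.2876480400 = -0.0299700075
Divide by 2^2 − 1 = 3: (-0.0299700075)/3 = -0.0099900025
R = 1.2576780325 − 0.0099900025 = 1.2476880300
Shift from A(h/2): −0.0099900025.

1.247688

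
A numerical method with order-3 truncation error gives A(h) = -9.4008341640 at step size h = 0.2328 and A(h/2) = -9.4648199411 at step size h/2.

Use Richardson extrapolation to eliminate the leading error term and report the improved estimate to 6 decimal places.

-9.473961

r = 3: numerator weight 8, denominator 7.
8×(-9.4648199411) = -75.7185595288; subtract (-9.4008341640) → -66.3177253648
(8×(-9.4648199411) − (-9.4008341640))/(8 − 1) = -9.4739607664
Shift from A(h/2): −0.0091408253.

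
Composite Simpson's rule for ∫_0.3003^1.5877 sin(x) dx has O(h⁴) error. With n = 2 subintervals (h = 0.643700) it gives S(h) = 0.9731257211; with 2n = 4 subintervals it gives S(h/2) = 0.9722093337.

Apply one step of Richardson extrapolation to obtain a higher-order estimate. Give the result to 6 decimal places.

0.972148

Leading term ∝ h^4; use weight 16 = 2^4.
Numerator 16·A(h/2) − A(h) = 16·0.9722093337 − 0.9731257211 = 14.5822236181
Divide by 2^4 − 1 = 15.
14.5822236181 ÷ 15 = 0.9721482412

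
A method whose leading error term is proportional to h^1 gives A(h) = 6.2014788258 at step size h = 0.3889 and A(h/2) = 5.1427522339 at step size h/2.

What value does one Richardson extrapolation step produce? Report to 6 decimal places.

4.084026

The method has order 1: 2^1 = 2.
2^1 × A(h/2) = 10.2855044678; minus A(h) gives 4.0840256420.
Extrapolated: 4.0840256420 / 1 = 4.0840256420
Gap between inputs: 1.059e+00; correction applied: −1.0587265919.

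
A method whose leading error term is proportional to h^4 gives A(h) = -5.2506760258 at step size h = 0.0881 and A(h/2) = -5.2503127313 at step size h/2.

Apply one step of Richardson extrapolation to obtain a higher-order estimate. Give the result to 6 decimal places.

-5.250289

Method order is 4; weight 2^4 = 16.
16 × (-5.2503127313) − (-5.2506760258) = -78.7543276750
Denominator 16 − 1 = 15.
(16 × (-5.2503127313) − (-5.2506760258))/(16 − 1) = -5.2502885117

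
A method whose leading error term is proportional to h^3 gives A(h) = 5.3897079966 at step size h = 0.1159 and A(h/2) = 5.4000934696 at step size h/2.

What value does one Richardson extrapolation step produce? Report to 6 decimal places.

With r = 3 the leading error scales as h^3, so the weight is 2^3 = 8.
2^3*A(h/2) = 43.2007477568; minus A(h) gives 37.8110397602.
Divide by 2^3 − 1 = 7.
Result: 5.4015771086
Correction |R − A(h/2)| = 1.484e-03; gap |A(h/2) − A(h)| = 1.039e-02.

5.401577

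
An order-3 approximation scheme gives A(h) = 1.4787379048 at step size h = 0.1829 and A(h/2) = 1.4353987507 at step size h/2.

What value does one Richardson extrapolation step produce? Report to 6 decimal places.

The method has order 3: 2^3 = 8.
Weighted: 11.4831900056 − 1.4787379048 = 10.0044521008
Extrapolated: 10.0044521008 / 7 = 1.4292074430
Gap between inputs: 4.334e-02; correction applied: −0.0061913077.

1.429207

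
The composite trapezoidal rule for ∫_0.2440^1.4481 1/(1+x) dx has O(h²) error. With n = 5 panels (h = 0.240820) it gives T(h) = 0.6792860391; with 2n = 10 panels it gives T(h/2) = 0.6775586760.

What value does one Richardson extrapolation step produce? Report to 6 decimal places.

r = 2: numerator weight 4, denominator 3.
Weighted: 2.7102347040 − 0.6792860391 = 2.0309486649
(4×0.6775586760 − 0.6792860391)/(4 − 1) = 0.6769828883

0.676983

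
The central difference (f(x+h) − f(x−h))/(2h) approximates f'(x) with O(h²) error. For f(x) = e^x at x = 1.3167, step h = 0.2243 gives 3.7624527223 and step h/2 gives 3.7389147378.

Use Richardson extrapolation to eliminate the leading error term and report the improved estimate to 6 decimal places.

r = 2: numerator weight 4, denominator 3.
Numerator 4·A(h/2) − A(h) = 4·3.7389147378 − 3.7624527223 = 11.1932062289
Denominator 4 − 1 = 3.
11.1932062289 ÷ 3 = 3.7310687430

3.731069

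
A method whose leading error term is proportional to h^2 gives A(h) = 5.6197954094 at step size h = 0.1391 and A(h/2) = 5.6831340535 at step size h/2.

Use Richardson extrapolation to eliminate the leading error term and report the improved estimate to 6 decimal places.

With r = 2 the leading error scales as h^2, so the weight is 2^2 = 4.
4·5.6831340535 = 22.7325362140; subtract 5.6197954094 → 17.1127408046
Extrapolated: 17.1127408046 / 3 = 5.7042469349
Shift from A(h/2): +0.0211128814.

5.704247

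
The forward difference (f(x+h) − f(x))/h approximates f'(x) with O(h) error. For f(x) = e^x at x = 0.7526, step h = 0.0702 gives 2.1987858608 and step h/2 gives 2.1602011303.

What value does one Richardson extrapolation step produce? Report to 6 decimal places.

r = 1: numerator weight 2, denominator 1.
2·2.1602011303 = 4.3204022606; 4.3204022606 − 2.1987858608 = 2.1216163998
Denominator 2 − 1 = 1.
Result: 2.1216163998
Shift from A(h/2): −0.0385847305.

2.121616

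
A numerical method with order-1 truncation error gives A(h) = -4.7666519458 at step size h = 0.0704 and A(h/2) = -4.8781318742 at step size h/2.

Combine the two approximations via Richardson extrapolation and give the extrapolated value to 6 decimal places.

-4.989612

r = 1, so 2^r = 2.
Top: 2(-4.8781318742) − (-4.7666519458) = -4.9896118026
Denominator 2 − 1 = 1.
(2*(-4.8781318742) − (-4.7666519458))/(2 − 1) = -4.9896118026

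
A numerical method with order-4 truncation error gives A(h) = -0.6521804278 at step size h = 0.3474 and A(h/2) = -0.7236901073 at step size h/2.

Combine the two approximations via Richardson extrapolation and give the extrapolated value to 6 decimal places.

-0.728457

With r = 4 the leading error scales as h^4, so the weight is 2^4 = 16.
16·(-0.7236901073) − (-0.6521804278) = -10.9268612890
R = (-10.9268612890)/15 = -0.7284574193
Gap between inputs: 7.151e-02; correction applied: −0.0047673120.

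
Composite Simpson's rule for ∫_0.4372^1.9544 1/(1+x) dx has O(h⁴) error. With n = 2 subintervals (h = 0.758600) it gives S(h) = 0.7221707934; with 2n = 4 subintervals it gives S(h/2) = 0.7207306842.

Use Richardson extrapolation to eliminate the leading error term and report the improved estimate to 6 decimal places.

Order 4 gives 2^r = 16 and 2^r − 1 = 15.
A(h/2) − A(h) = 0.7207306842 − 0.7221707934 = -0.0014401092
Divide by 2^4 − 1 = 15: (-0.0014401092)/15 = -0.0000960073
R = A(h/2) + (A(h/2) − A(h))/15 = 0.7207306842 − 0.0000960073 = 0.7206346769

0.720635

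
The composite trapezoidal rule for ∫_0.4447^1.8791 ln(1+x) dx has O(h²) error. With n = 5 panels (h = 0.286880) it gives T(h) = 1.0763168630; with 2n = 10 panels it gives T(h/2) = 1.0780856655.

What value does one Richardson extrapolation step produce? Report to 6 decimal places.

Order 2 gives 2^r = 4 and 2^r − 1 = 3.
4·1.0780856655 = 4.3123426620; subtract 1.0763168630 → 3.2360257990
Extrapolated: 3.2360257990 / 3 = 1.0786752663
Gap between inputs: 1.769e-03; correction applied: +0.0005896008.

1.078675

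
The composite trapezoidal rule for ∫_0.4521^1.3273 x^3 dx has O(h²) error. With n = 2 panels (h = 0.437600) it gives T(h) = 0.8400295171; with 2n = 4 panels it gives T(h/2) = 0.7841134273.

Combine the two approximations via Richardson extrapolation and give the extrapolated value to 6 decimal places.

With r = 2 the leading error scales as h^2, so the weight is 2^2 = 4.
Top: 4(0.7841134273) − (0.8400295171) = 2.2964241921
(4 × 0.7841134273 − 0.8400295171)/(4 − 1) = 0.7654747307
Correction |R − A(h/2)| = 1.864e-02; gap |A(h/2) − A(h)| = 5.592e-02.

0.765475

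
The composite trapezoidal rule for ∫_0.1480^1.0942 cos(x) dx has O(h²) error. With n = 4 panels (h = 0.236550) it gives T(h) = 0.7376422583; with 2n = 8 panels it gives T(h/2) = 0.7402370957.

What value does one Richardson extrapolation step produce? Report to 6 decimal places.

Error is O(h^2); halving h shrinks it by 2^2 = 4.
Numerator 4*A(h/2) − A(h) = 4*0.7402370957 − 0.7376422583 = 2.2233061245
Denominator 4 − 1 = 3.
R = 2.2233061245/3 = 0.7411020415

0.741102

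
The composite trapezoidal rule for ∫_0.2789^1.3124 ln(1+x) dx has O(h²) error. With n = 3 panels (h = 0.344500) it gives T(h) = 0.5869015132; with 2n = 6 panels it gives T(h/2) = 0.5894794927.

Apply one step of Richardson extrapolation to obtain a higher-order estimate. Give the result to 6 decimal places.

0.590339

Leading term ∝ h^2; use weight 4 = 2^2.
Top: 4(0.5894794927) − (0.5869015132) = 1.7710164576
Divide by 2^2 − 1 = 3.
(4×0.5894794927 − 0.5869015132)/(4 − 1) = 0.5903388192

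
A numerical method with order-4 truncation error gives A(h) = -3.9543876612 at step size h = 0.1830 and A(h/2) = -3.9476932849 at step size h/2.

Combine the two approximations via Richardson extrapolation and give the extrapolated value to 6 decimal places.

r = 4, so 2^r = 16.
Weighted: (-63.1630925584) − (-3.9543876612) = -59.2087048972
Divide by 2^4 − 1 = 15.
R = (-59.2087048972)/15 = -3.9472469931
Gap between inputs: 6.694e-03; correction applied: +0.0004462918.

-3.947247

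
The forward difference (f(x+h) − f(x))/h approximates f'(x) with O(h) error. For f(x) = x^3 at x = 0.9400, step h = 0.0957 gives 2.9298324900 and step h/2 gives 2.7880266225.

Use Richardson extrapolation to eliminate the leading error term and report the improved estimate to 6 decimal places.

Error is O(h^1); halving h shrinks it by 2^1 = 2.
Difference of the inputs: 2.7880266225 − 2.9298324900 = -0.1418058675
Correction (A(h/2) − A(h))/(2 − 1) = (-0.1418058675)/1 = -0.1418058675
R = 2.7880266225 − 0.1418058675 = 2.6462207550

2.646221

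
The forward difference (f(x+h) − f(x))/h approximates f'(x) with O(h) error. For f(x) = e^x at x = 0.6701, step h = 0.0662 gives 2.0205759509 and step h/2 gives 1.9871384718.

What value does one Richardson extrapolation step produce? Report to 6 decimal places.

Order 1 gives 2^r = 2 and 2^r − 1 = 1.
2^1 × A(h/2) = 3.9742769436; minus A(h) gives 1.9537009927.
1.9537009927 ÷ 1 = 1.9537009927
Correction |R − A(h/2)| = 3.344e-02; gap |A(h/2) − A(h)| = 3.344e-02.

1.953701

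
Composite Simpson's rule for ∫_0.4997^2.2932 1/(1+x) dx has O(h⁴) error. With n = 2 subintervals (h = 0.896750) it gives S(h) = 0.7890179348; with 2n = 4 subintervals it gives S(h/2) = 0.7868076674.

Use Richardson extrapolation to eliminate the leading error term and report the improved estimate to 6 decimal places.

r = 4, so 2^r = 16.
Top: 16(0.7868076674) − (0.7890179348) = 11.7999047436
Divide by 2^4 − 1 = 15.
Extrapolated: 11.7999047436 / 15 = 0.7866603162
Correction |R − A(h/2)| = 1.474e-04; gap |A(h/2) − A(h)| = 2.210e-03.

0.786660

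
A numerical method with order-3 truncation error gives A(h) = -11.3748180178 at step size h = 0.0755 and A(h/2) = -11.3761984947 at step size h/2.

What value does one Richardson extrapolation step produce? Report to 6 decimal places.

-11.376396

r = 3: numerator weight 8, denominator 7.
Numerator 8*A(h/2) − A(h) = 8*(-11.3761984947) − (-11.3748180178) = -79.6347699398
(8*(-11.3761984947) − (-11.3748180178))/(8 − 1) = -11.3763957057
Correction |R − A(h/2)| = 1.972e-04; gap |A(h/2) − A(h)| = 1.380e-03.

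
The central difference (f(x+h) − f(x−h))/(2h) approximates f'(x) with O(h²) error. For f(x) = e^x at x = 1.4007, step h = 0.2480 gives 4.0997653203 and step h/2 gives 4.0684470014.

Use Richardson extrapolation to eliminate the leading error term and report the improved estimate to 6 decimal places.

4.058008

With r = 2 the leading error scales as h^2, so the weight is 2^2 = 4.
Difference of the inputs: 4.0684470014 − 4.0997653203 = -0.0313183189
Divide by 2^2 − 1 = 3: (-0.0313183189)/3 = -0.0104394396
R = A(h/2) + (A(h/2) − A(h))/3 = 4.0684470014 − 0.0104394396 = 4.0580075618
Gap between inputs: 3.132e-02; correction applied: −0.0104394396.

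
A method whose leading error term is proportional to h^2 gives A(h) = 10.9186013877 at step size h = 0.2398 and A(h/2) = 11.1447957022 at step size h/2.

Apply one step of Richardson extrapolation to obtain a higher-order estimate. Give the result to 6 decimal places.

r = 2: numerator weight 4, denominator 3.
4·11.1447957022 − 10.9186013877 = 33.6605814211
Denominator 4 − 1 = 3.
R = 33.6605814211/3 = 11.2201938070

11.220194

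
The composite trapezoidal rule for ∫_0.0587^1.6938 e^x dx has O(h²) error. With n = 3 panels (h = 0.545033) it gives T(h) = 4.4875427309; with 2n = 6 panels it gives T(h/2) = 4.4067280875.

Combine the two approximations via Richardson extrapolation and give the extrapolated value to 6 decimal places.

Error is O(h^2); halving h shrinks it by 2^2 = 4.
Top: 4(4.4067280875) − (4.4875427309) = 13.1393696191
13.1393696191 ÷ 3 = 4.3797898730

4.379790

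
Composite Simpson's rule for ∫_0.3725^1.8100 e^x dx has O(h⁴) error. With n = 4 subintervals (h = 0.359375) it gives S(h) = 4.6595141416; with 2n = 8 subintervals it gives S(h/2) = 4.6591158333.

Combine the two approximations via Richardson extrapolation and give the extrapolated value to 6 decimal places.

Error is O(h^4); halving h shrinks it by 2^4 = 16.
16×4.6591158333 = 74.5458533328; 74.5458533328 − 4.6595141416 = 69.8863391912
R = 69.8863391912/15 = 4.6590892794

4.659089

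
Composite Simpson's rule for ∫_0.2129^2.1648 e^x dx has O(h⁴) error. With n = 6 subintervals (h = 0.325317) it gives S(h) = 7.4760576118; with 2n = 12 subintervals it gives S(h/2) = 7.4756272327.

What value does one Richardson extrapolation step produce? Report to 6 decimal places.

r = 4, so 2^r = 16.
A(h/2) − A(h) = 7.4756272327 − 7.4760576118 = -0.0004303791
Correction (A(h/2) − A(h))/(16 − 1) = (-0.0004303791)/15 = -0.0000286919
R = A(h/2) + (A(h/2) − A(h))/15 = 7.4756272327 − 0.0000286919 = 7.4755985408

7.475599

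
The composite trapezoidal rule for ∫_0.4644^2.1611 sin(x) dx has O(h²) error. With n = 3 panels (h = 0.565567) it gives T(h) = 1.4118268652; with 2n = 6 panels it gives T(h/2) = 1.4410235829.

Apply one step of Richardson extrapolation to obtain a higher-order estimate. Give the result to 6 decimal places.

The method has order 2: 2^2 = 4.
Numerator 4·A(h/2) − A(h) = 4·1.4410235829 − 1.4118268652 = 4.3522674664
Extrapolated: 4.3522674664 / 3 = 1.4507558221
Gap between inputs: 2.920e-02; correction applied: +0.0097322392.

1.450756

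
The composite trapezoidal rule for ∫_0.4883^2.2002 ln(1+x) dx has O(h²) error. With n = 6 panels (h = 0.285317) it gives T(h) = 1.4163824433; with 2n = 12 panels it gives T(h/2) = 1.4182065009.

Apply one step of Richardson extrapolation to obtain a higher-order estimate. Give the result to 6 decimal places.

With r = 2 the leading error scales as h^2, so the weight is 2^2 = 4.
Numerator 4*A(h/2) − A(h) = 4*1.4182065009 − 1.4163824433 = 4.2564435603
Divide by 2^2 − 1 = 3.
4.2564435603 ÷ 3 = 1.4188145201

1.418815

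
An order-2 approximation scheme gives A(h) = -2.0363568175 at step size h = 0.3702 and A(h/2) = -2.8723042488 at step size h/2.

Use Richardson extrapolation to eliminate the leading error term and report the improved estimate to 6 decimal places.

Leading term ∝ h^2; use weight 4 = 2^2.
A(h/2) − A(h) = -2.8723042488 − (-2.0363568175) = -0.8359474313
Divide by 2^2 − 1 = 3: (-0.8359474313)/3 = -0.2786491438
R = A(h/2) + (A(h/2) − A(h))/3 = -2.8723042488 − 0.2786491438 = -3.1509533926

-3.150953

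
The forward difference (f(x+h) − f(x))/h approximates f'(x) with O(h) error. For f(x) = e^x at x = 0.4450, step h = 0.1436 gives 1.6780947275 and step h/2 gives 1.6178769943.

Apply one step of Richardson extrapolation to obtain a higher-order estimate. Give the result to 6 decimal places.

With r = 1 the leading error scales as h^1, so the weight is 2^1 = 2.
Numerator 2·A(h/2) − A(h) = 2·1.6178769943 − 1.6780947275 = 1.5576592611
Divide by 2^1 − 1 = 1.
(2·1.6178769943 − 1.6780947275)/(2 − 1) = 1.5576592611
Gap between inputs: 6.022e-02; correction applied: −0.0602177332.

1.557659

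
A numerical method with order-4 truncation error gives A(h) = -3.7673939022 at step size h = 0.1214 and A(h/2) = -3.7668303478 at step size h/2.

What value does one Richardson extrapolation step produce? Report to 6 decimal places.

-3.766793

With r = 4 the leading error scales as h^4, so the weight is 2^4 = 16.
16×(-3.7668303478) = -60.2692855648; (-60.2692855648) − (-3.7673939022) = -56.5018916626
Denominator 16 − 1 = 15.
R = (-56.5018916626)/15 = -3.7667927775
Correction |R − A(h/2)| = 3.757e-05; gap |A(h/2) − A(h)| = 5.636e-04.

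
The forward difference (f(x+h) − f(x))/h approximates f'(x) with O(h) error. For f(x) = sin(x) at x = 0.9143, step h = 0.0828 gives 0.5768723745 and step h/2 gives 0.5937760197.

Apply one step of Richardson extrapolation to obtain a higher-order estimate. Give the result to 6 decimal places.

0.610680

r = 1: numerator weight 2, denominator 1.
Numerator 2×A(h/2) − A(h) = 2×0.5937760197 − 0.5768723745 = 0.6106796649
Extrapolated: 0.6106796649 / 1 = 0.6106796649
Shift from A(h/2): +0.0169036452.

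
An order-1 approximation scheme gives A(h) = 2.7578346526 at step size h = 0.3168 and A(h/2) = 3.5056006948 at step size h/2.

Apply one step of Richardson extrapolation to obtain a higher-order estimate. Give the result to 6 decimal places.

4.253367

Error is O(h^1); halving h shrinks it by 2^1 = 2.
2 × 3.5056006948 − 2.7578346526 = 4.2533667370
R = 4.2533667370/1 = 4.2533667370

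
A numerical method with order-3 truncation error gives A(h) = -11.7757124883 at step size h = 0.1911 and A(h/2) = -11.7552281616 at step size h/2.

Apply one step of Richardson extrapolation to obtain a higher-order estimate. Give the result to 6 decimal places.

-11.752302

The method has order 3: 2^3 = 8.
Difference of the inputs: -11.7552281616 − (-11.7757124883) = 0.0204843267
Correction (A(h/2) − A(h))/(8 − 1) = 0.0204843267/7 = 0.0029263324
R = -11.7552281616 + 0.0029263324 = -11.7523018292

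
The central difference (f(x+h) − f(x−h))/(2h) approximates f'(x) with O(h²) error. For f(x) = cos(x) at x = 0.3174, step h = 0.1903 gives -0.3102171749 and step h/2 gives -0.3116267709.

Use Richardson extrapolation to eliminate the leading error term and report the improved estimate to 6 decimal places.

Method order is 2; weight 2^2 = 4.
Numerator 4 × A(h/2) − A(h) = 4 × (-0.3116267709) − (-0.3102171749) = -0.9362899087
Denominator 4 − 1 = 3.
Result: -0.3120966362
Gap between inputs: 1.410e-03; correction applied: −0.0004698653.

-0.312097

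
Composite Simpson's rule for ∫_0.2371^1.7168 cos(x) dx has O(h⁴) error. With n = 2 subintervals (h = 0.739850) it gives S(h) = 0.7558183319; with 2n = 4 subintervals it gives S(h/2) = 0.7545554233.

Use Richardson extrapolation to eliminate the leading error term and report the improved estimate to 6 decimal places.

Order 4 gives 2^r = 16 and 2^r − 1 = 15.
Numerator 16×A(h/2) − A(h) = 16×0.7545554233 − 0.7558183319 = 11.3170684409
R = 11.3170684409/15 = 0.7544712294

0.754471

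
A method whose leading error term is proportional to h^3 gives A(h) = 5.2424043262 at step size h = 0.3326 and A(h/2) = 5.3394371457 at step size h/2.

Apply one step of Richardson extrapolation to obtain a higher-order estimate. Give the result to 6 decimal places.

5.353299

Method order is 3; weight 2^3 = 8.
Difference of the inputs: 5.3394371457 − 5.2424043262 = 0.0970328195
Correction (A(h/2) − A(h))/(8 − 1) = 0.0970328195/7 = 0.0138618314
R = 5.3394371457 + 0.0138618314 = 5.3532989771
Shift from A(h/2): +0.0138618314.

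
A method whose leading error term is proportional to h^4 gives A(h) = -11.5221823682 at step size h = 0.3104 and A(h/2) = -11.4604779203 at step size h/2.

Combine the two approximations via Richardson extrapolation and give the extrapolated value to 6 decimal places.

-11.456364

r = 4: numerator weight 16, denominator 15.
16×(-11.4604779203) = -183.3676467248; (-183.3676467248) − (-11.5221823682) = -171.8454643566
Divide by 2^4 − 1 = 15.
So the Richardson estimate is -11.4563642904.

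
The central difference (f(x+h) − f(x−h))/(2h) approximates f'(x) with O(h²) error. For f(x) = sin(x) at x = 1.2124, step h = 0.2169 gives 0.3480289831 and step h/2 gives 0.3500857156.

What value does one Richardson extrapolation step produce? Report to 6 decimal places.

With r = 2 the leading error scales as h^2, so the weight is 2^2 = 4.
4*0.3500857156 − 0.3480289831 = 1.0523138793
(4*0.3500857156 − 0.3480289831)/(4 − 1) = 0.3507712931
Shift from A(h/2): +0.0006855775.

0.350771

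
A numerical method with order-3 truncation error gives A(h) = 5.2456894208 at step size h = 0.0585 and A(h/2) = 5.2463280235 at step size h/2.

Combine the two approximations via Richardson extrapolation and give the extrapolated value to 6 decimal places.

5.246419

Order 3 gives 2^r = 8 and 2^r − 1 = 7.
Weighted: 41.9706241880 − 5.2456894208 = 36.7249347672
Denominator 8 − 1 = 7.
Extrapolated: 36.7249347672 / 7 = 5.2464192525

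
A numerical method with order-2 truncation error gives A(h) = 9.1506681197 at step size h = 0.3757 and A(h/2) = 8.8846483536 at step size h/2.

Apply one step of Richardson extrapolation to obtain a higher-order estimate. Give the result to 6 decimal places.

Order 2 gives 2^r = 4 and 2^r − 1 = 3.
Top: 4(8.8846483536) − (9.1506681197) = 26.3879252947
R = 26.3879252947/3 = 8.7959750982

8.795975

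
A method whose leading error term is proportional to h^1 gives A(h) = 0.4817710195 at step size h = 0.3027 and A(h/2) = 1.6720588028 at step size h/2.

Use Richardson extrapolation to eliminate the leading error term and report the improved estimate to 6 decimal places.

Order 1 gives 2^r = 2 and 2^r − 1 = 1.
2·1.6720588028 = 3.3441176056; subtract 0.4817710195 → 2.8623465861
Extrapolated: 2.8623465861 / 1 = 2.8623465861

2.862347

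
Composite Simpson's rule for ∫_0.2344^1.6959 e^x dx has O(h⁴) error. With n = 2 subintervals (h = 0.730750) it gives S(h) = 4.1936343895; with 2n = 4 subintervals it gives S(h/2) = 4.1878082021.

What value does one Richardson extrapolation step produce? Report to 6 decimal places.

4.187420

Order 4 gives 2^r = 16 and 2^r − 1 = 15.
A(h/2) − A(h) = 4.1878082021 − 4.1936343895 = -0.0058261874
Divide by 2^4 − 1 = 15: (-0.0058261874)/15 = -0.0003884125
R = A(h/2) + (A(h/2) − A(h))/15 = 4.1878082021 − 0.0003884125 = 4.1874197896
Correction |R − A(h/2)| = 3.884e-04; gap |A(h/2) − A(h)| = 5.826e-03.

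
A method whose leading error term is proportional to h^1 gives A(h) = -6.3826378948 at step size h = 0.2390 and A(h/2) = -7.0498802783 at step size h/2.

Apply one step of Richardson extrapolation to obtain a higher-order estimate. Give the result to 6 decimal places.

With r = 1 the leading error scales as h^1, so the weight is 2^1 = 2.
Numerator 2·A(h/2) − A(h) = 2·(-7.0498802783) − (-6.3826378948) = -7.7171226618
Divide by 2^1 − 1 = 1.
So the Richardson estimate is -7.7171226618.

-7.717123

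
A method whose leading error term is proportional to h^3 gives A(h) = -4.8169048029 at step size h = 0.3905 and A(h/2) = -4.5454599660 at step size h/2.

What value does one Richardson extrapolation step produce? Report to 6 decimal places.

-4.506682

r = 3: numerator weight 8, denominator 7.
Top: 8(-4.5454599660) − (-4.8169048029) = -31.5467749251
(-31.5467749251) ÷ 7 = -4.5066821322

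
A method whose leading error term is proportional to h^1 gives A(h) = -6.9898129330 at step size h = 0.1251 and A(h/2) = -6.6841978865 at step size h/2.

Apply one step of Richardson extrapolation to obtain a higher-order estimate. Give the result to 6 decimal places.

Error is O(h^1); halving h shrinks it by 2^1 = 2.
Numerator 2*A(h/2) − A(h) = 2*(-6.6841978865) − (-6.9898129330) = -6.3785828400
Extrapolated: (-6.3785828400) / 1 = -6.3785828400
Shift from A(h/2): +0.3056150465.

-6.378583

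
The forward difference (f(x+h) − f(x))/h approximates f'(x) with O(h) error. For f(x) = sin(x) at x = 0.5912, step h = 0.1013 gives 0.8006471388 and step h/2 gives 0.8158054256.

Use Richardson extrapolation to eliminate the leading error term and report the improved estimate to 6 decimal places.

0.830964

Error is O(h^1); halving h shrinks it by 2^1 = 2.
A(h/2) − A(h) = 0.8158054256 − 0.8006471388 = 0.0151582868
Correction (A(h/2) − A(h))/(2 − 1) = 0.0151582868/1 = 0.0151582868
R = A(h/2) + (A(h/2) − A(h))/1 = 0.8158054256 + 0.0151582868 = 0.8309637124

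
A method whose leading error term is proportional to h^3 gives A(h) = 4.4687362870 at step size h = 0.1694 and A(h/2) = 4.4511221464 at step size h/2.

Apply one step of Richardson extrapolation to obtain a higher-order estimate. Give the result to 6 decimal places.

Method order is 3; weight 2^3 = 8.
2^3*A(h/2) = 35.6089771712; minus A(h) gives 31.1402408842.
Denominator 8 − 1 = 7.
(8*4.4511221464 − 4.4687362870)/(8 − 1) = 4.4486058406

4.448606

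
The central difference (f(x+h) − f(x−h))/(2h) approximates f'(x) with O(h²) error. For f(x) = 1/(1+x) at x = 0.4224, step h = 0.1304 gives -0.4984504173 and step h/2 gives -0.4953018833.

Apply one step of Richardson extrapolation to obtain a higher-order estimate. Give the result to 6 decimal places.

r = 2: numerator weight 4, denominator 3.
4*(-0.4953018833) = -1.9812075332; (-1.9812075332) − (-0.4984504173) = -1.4827571159
Divide by 2^2 − 1 = 3.
(-1.4827571159) ÷ 3 = -0.4942523720
Correction |R − A(h/2)| = 1.050e-03; gap |A(h/2) − A(h)| = 3.149e-03.

-0.494252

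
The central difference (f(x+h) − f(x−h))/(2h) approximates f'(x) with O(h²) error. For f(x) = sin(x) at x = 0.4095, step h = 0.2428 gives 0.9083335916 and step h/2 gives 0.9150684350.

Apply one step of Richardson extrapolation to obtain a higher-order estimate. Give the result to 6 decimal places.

0.917313

Leading term ∝ h^2; use weight 4 = 2^2.
Top: 4(0.9150684350) − (0.9083335916) = 2.7519401484
Denominator 4 − 1 = 3.
2.7519401484 ÷ 3 = 0.9173133828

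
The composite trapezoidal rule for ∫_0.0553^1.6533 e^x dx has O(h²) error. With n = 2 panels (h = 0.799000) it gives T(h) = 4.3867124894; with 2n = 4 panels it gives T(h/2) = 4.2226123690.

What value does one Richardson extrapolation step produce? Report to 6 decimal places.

With r = 2 the leading error scales as h^2, so the weight is 2^2 = 4.
A(h/2) − A(h) = 4.2226123690 − 4.3867124894 = -0.1641001204
Divide by 2^2 − 1 = 3: (-0.1641001204)/3 = -0.0547000401
R = A(h/2) + (A(h/2) − A(h))/3 = 4.2226123690 − 0.0547000401 = 4.1679123289
Gap between inputs: 1.641e-01; correction applied: −0.0547000401.

4.167912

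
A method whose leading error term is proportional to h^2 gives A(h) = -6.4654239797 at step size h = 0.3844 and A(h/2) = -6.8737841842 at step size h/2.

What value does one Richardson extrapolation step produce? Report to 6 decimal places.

-7.009904

r = 2, so 2^r = 4.
2^2*A(h/2) = -27.4951367368; minus A(h) gives -21.0297127571.
Divide by 2^2 − 1 = 3.
R = (-21.0297127571)/3 = -7.0099042524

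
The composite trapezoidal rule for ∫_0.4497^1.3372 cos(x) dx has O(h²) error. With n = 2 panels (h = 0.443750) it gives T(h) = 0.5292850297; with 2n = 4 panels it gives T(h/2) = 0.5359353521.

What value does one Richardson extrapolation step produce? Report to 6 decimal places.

The method has order 2: 2^2 = 4.
Difference of the inputs: 0.5359353521 − 0.5292850297 = 0.0066503224
Divide by 2^2 − 1 = 3: 0.0066503224/3 = 0.0022167741
R = A(h/2) + (A(h/2) − A(h))/3 = 0.5359353521 + 0.0022167741 = 0.5381521262

0.538152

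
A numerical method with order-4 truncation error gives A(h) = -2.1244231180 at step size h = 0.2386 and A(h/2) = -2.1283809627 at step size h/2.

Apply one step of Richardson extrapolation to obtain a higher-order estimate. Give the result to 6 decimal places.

-2.128645

r = 4, so 2^r = 16.
A(h/2) − A(h) = -2.1283809627 − (-2.1244231180) = -0.0039578447
Correction (A(h/2) − A(h))/(16 − 1) = (-0.0039578447)/15 = -0.0002638563
R = A(h/2) + (A(h/2) − A(h))/15 = -2.1283809627 − 0.0002638563 = -2.1286448190
Gap between inputs: 3.958e-03; correction applied: −0.0002638563.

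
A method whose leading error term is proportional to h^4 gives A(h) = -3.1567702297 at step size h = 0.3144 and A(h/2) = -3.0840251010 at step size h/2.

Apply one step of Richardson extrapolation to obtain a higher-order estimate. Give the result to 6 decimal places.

-3.079175

Method order is 4; weight 2^4 = 16.
Numerator 16·A(h/2) − A(h) = 16·(-3.0840251010) − (-3.1567702297) = -46.1876313863
Extrapolated: (-46.1876313863) / 15 = -3.0791754258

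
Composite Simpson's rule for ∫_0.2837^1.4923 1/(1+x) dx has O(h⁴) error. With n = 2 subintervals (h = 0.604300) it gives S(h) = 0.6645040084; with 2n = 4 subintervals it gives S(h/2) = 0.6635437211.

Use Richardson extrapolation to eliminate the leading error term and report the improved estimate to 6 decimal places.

Error is O(h^4); halving h shrinks it by 2^4 = 16.
16·0.6635437211 = 10.6166995376; subtract 0.6645040084 → 9.9521955292
Extrapolated: 9.9521955292 / 15 = 0.6634797019
Shift from A(h/2): −0.0000640192.

0.663480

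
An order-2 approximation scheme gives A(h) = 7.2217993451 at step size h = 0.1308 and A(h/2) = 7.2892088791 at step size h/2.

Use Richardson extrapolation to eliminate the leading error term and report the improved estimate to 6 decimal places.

7.311679

r = 2: numerator weight 4, denominator 3.
Numerator 4 × A(h/2) − A(h) = 4 × 7.2892088791 − 7.2217993451 = 21.9350361713
(4 × 7.2892088791 − 7.2217993451)/(4 − 1) = 7.3116787238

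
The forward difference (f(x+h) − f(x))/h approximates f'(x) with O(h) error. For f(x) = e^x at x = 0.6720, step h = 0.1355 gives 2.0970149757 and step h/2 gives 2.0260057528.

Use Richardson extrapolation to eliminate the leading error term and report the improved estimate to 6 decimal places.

1.954997

Leading term ∝ h^1; use weight 2 = 2^1.
A(h/2) − A(h) = 2.0260057528 − 2.0970149757 = -0.0710092229
Correction (A(h/2) − A(h))/(2 − 1) = (-0.0710092229)/1 = -0.0710092229
R = A(h/2) + (A(h/2) − A(h))/1 = 2.0260057528 − 0.0710092229 = 1.9549965299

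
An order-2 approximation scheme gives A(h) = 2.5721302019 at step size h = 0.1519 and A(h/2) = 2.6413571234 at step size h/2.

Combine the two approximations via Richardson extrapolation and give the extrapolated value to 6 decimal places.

r = 2, so 2^r = 4.
4 × 2.6413571234 = 10.5654284936; 10.5654284936 − 2.5721302019 = 7.9932982917
Extrapolated: 7.9932982917 / 3 = 2.6644327639

2.664433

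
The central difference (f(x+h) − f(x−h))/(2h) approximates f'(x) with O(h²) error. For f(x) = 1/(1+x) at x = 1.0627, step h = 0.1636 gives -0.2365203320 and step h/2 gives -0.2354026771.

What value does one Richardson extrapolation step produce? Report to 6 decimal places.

Leading term ∝ h^2; use weight 4 = 2^2.
2^2 × A(h/2) = -0.9416107084; minus A(h) gives -0.7050903764.
Extrapolated: (-0.7050903764) / 3 = -0.2350301255
Gap between inputs: 1.118e-03; correction applied: +0.0003725516.

-0.235030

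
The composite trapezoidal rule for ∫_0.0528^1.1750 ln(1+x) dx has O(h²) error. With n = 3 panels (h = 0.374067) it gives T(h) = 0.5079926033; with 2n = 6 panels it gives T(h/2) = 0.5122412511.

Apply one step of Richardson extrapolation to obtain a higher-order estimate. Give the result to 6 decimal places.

r = 2, so 2^r = 4.
4*0.5122412511 = 2.0489650044; subtract 0.5079926033 → 1.5409724011
(4*0.5122412511 − 0.5079926033)/(4 − 1) = 0.5136574670

0.513657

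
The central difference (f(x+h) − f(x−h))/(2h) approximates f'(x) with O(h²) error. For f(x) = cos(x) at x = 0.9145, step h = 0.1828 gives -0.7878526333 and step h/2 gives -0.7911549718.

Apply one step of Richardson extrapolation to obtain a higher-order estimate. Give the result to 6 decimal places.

-0.792256

r = 2: numerator weight 4, denominator 3.
2^2×A(h/2) = -3.1646198872; minus A(h) gives -2.3767672539.
(4×(-0.7911549718) − (-0.7878526333))/(4 − 1) = -0.7922557513
Correction |R − A(h/2)| = 1.101e-03; gap |A(h/2) − A(h)| = 3.302e-03.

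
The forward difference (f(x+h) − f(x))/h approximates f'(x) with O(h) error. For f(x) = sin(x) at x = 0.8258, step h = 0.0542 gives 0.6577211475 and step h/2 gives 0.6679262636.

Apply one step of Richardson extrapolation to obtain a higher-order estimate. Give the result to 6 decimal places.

0.678131

Method order is 1; weight 2^1 = 2.
2×0.6679262636 = 1.3358525272; 1.3358525272 − 0.6577211475 = 0.6781313797
Divide by 2^1 − 1 = 1.
So the Richardson estimate is 0.6781313797.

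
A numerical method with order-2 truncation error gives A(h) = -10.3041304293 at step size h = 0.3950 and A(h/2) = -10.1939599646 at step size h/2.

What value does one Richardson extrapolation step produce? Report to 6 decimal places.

-10.157236

r = 2: numerator weight 4, denominator 3.
4 × (-10.1939599646) = -40.7758398584; (-40.7758398584) − (-10.3041304293) = -30.4717094291
(-30.4717094291) ÷ 3 = -10.1572364764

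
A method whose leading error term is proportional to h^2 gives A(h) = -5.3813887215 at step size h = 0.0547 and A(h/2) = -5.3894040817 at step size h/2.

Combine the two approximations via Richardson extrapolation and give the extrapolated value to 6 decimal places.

-5.392076

Error is O(h^2); halving h shrinks it by 2^2 = 4.
Top: 4(-5.3894040817) − (-5.3813887215) = -16.1762276053
Denominator 4 − 1 = 3.
R = (-16.1762276053)/3 = -5.3920758684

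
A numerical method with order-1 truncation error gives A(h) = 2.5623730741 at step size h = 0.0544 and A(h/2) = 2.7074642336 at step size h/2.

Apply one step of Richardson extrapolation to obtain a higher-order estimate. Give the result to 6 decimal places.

2.852555

Method order is 1; weight 2^1 = 2.
Weighted: 5.4149284672 − 2.5623730741 = 2.8525553931
2.8525553931 ÷ 1 = 2.8525553931
Correction |R − A(h/2)| = 1.451e-01; gap |A(h/2) − A(h)| = 1.451e-01.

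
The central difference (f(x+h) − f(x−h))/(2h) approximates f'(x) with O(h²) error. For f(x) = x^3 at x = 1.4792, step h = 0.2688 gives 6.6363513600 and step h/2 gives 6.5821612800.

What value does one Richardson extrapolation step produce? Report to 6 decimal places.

6.564098

With r = 2 the leading error scales as h^2, so the weight is 2^2 = 4.
4·6.5821612800 − 6.6363513600 = 19.6922937600
Denominator 4 − 1 = 3.
19.6922937600 ÷ 3 = 6.5640979200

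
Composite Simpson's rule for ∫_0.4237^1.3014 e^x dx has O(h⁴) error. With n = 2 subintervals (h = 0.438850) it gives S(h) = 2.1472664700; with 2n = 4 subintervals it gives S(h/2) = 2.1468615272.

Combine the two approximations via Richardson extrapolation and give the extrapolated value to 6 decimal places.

Order 4 gives 2^r = 16 and 2^r − 1 = 15.
16×2.1468615272 = 34.3497844352; subtract 2.1472664700 → 32.2025179652
Divide by 2^4 − 1 = 15.
R = 32.2025179652/15 = 2.1468345310

2.146835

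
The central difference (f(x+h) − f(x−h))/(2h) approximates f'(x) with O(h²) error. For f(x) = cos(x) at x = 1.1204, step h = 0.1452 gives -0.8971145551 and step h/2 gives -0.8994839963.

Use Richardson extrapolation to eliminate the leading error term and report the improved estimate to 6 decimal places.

-0.900274

r = 2: numerator weight 4, denominator 3.
4×(-0.8994839963) − (-0.8971145551) = -2.7008214301
Divide by 2^2 − 1 = 3.
(4×(-0.8994839963) − (-0.8971145551))/(4 − 1) = -0.9002738100
Shift from A(h/2): −0.0007898137.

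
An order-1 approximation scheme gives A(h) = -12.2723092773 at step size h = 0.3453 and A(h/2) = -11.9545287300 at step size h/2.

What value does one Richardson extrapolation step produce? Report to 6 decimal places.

r = 1, so 2^r = 2.
2 × (-11.9545287300) − (-12.2723092773) = -11.6367481827
Extrapolated: (-11.6367481827) / 1 = -11.6367481827

-11.636748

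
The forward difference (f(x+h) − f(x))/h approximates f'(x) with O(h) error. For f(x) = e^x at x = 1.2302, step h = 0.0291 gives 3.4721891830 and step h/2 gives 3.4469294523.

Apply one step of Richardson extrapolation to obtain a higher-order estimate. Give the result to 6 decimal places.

3.421670

r = 1, so 2^r = 2.
2^1·A(h/2) = 6.8938589046; minus A(h) gives 3.4216697216.
Divide by 2^1 − 1 = 1.
So the Richardson estimate is 3.4216697216.
Shift from A(h/2): −0.0252597307.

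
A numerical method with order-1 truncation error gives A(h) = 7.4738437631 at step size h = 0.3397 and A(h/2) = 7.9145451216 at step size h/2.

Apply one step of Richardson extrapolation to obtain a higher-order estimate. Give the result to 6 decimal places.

8.355246

Error is O(h^1); halving h shrinks it by 2^1 = 2.
2×7.9145451216 − 7.4738437631 = 8.3552464801
R = 8.3552464801/1 = 8.3552464801
Gap between inputs: 4.407e-01; correction applied: +0.4407013585.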